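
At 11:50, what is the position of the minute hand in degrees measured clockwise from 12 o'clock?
The minute hand moves 6 degrees per minute.
At 11:50: 50 x 6 = 300 degrees

Final answer: 300 degrees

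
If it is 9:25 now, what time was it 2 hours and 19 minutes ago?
Starting time: 9:25 = 565 total minutes past 12:00
Subtracting: 2 hours and 19 minutes = 139 minutes
565 - 139 = 426 minutes
= 7 hours and 6 minutes past 12:00 = 7:06

Final answer: 7:06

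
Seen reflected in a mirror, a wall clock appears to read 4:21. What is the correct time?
Reflection across the vertical (12-6) axis maps a hand at angle A degrees to (360 - A) degrees, which sends a reading of T minutes past 12:00 to (720 - T) minutes past 12:00.
Mirror reads 4:21 = 261 minutes past 12:00.
Actual time: (720 - 261) mod 720 = 459 minutes = 7:39.

Final answer: 7:39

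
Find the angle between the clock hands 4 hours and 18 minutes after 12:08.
First find the time 4 hours and 18 minutes after 12:08.
Total minutes: 12 x 60 + 8 + 4 x 60 + 18 = 986.
986 mod 720 = 266 minutes = 4:26.
Now compute the angle at 4:26:
Hour hand: 4 x 30 + 26 x 0.5 = 133 degrees
Minute hand: 26 x 6 = 156 degrees
Difference: |133 - 156| = 23 degrees
The angle is 23 degrees

Final answer: 23 degrees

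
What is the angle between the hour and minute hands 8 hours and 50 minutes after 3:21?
First find the time 8 hours and 50 minutes after 3:21.
Total minutes: 3 x 60 + 21 + 8 x 60 + 50 = 731.
731 mod 720 = 11 minutes = 12:11.
Now compute the angle at 12:11:
Hour hand: 0 x 30 + 11 x 0.5 = 5.5 degrees
Minute hand: 11 x 6 = 66 degrees
Difference: |5.5 - 66| = 60.5 degrees
The angle is 60.5 degrees

Final answer: 60.5 degrees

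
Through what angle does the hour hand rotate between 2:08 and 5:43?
The hour hand moves 0.5 degrees per minute.
Time elapsed: 5:43 - 2:08 = 215 minutes
Angular displacement: 215 x 0.5 = 107.5 degrees

Final answer: 107.5 degrees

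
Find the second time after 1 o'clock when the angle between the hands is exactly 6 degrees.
At t minutes past 1:00, the hour hand is at 30 x 1 + 0.5t degrees and the minute hand is at 6t degrees.
The smaller angle between them is 6 degrees when |30H - 5.5t| = 6 or |30H - 5.5t| = 354.
With H = 1, solve 30 x 1 - 5.5t = +/- target for each target:
  t = (30 x 1 - 6) / 5.5 = 4.36
  t = (30 x 1 + 6) / 5.5 = 6.55
  t = (30 x 1 - 354) / 5.5 = -58.91 (outside (0, 60))
  t = (30 x 1 + 354) / 5.5 = 69.82 (outside (0, 60))
Valid solutions in (0, 60): {4.36, 6.55} minutes.
The second occurrence is t = 6.55 minutes.
The hands form a 6-degree angle at 6.55 minutes past 1:00.

Final answer: 6.55 minutes past 1:00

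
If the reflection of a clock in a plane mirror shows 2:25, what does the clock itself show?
Reflection across the vertical (12-6) axis maps a hand at angle A degrees to (360 - A) degrees, which sends a reading of T minutes past 12:00 to (720 - T) minutes past 12:00.
Mirror reads 2:25 = 145 minutes past 12:00.
Actual time: (720 - 145) mod 720 = 575 minutes = 9:35.

Final answer: 9:35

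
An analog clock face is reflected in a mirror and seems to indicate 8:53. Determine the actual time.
Reflection across the vertical (12-6) axis maps a hand at angle A degrees to (360 - A) degrees, which sends a reading of T minutes past 12:00 to (720 - T) minutes past 12:00.
Mirror reads 8:53 = 533 minutes past 12:00.
Actual time: (720 - 533) mod 720 = 187 minutes = 3:07.

Final answer: 3:07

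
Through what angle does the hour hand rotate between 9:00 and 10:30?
The hour hand moves 0.5 degrees per minute.
Time elapsed: 10:30 - 9:00 = 90 minutes
Angular displacement: 90 x 0.5 = 45 degrees

Final answer: 45 degrees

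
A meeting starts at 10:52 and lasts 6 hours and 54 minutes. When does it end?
Starting time: 10:52
Adding 54 minutes to 52 minutes: 52 + 54 = 106 minutes = 1 hour and 46 minutes
Adding 6 hours: 10 + 6 + 1 (carry) = 17 - 12 = 5
Final time: 5:46

Final answer: 5:46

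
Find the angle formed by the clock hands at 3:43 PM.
Hour hand position: 3 x 30 + 43 x 0.5 = 111.5 degrees
Minute hand position: 43 x 6 = 258 degrees
Difference: |111.5 - 258| = 146.5 degrees
The angle between the hands is 146.5 degrees

Final answer: 146.5 degrees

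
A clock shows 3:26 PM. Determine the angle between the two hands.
Hour hand position: 3 x 30 + 26 x 0.5 = 103 degrees
Minute hand position: 26 x 6 = 156 degrees
Difference: |103 - 156| = 53 degrees
The angle between the hands is 53 degrees

Final answer: 53 degrees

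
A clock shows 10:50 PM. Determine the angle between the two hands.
Hour hand position: 10 x 30 + 50 x 0.5 = 325 degrees
Minute hand position: 50 x 6 = 300 degrees
Difference: |325 - 300| = 25 degrees
The angle between the hands is 25 degrees

Final answer: 25 degrees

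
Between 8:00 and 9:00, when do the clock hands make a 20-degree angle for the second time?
At t minutes past 8:00, the hour hand is at 30 x 8 + 0.5t degrees and the minute hand is at 6t degrees.
The smaller angle between them is 20 degrees when |30H - 5.5t| = 20 or |30H - 5.5t| = 340.
With H = 8, solve 30 x 8 - 5.5t = +/- target for each target:
  t = (30 x 8 - 20) / 5.5 = 40
  t = (30 x 8 + 20) / 5.5 = 47.27
  t = (30 x 8 - 340) / 5.5 = -18.18 (outside (0, 60))
  t = (30 x 8 + 340) / 5.5 = 105.45 (outside (0, 60))
Valid solutions in (0, 60): {40, 47.27} minutes.
The second occurrence is t = 47.27 minutes.
The hands form a 20-degree angle at 47.27 minutes past 8:00.

Final answer: 47.27 minutes past 8:00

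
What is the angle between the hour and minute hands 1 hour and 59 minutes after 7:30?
First find the time 1 hour and 59 minutes after 7:30.
Total minutes: 7 x 60 + 30 + 1 x 60 + 59 = 569.
569 mod 720 = 569 minutes = 9:29.
Now compute the angle at 9:29:
Hour hand: 9 x 30 + 29 x 0.5 = 284.5 degrees
Minute hand: 29 x 6 = 174 degrees
Difference: |284.5 - 174| = 110.5 degrees
The angle is 110.5 degrees

Final answer: 110.5 degrees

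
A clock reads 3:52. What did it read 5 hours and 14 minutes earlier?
Starting time: 3:52 = 232 total minutes past 12:00
Subtracting: 5 hours and 14 minutes = 314 minutes
232 - 314 = -82 (negative, add 12 hours = 720) = 638 minutes
= 10 hours and 38 minutes past 12:00 = 10:38

Final answer: 10:38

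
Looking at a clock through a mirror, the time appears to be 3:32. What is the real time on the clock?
Reflection across the vertical (12-6) axis maps a hand at angle A degrees to (360 - A) degrees, which sends a reading of T minutes past 12:00 to (720 - T) minutes past 12:00.
Mirror reads 3:32 = 212 minutes past 12:00.
Actual time: (720 - 212) mod 720 = 508 minutes = 8:28.

Final answer: 8:28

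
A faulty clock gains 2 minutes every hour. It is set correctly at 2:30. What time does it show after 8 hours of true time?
For every 60 true minutes, the faulty clock advances 60 + 2 = 62 minutes.
True elapsed: 8 hours = 480 minutes.
Faulty clock advances: 480 x 62/60 = 496 minutes (drift: 16 minutes ahead).
Shown time: 2:30 + 496 minutes = 10:46.

Final answer: 10:46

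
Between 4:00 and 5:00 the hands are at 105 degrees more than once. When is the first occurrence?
At t minutes past 4:00, the hour hand is at 30 x 4 + 0.5t degrees and the minute hand is at 6t degrees.
The smaller angle between them is 105 degrees when |30H - 5.5t| = 105 or |30H - 5.5t| = 255.
With H = 4, solve 30 x 4 - 5.5t = +/- target for each target:
  t = (30 x 4 - 105) / 5.5 = 2.73
  t = (30 x 4 + 105) / 5.5 = 40.91
  t = (30 x 4 - 255) / 5.5 = -24.55 (outside (0, 60))
  t = (30 x 4 + 255) / 5.5 = 68.18 (outside (0, 60))
Valid solutions in (0, 60): {2.73, 40.91} minutes.
The first occurrence is t = 2.73 minutes.
The hands form a 105-degree angle at 2.73 minutes past 4:00.

Final answer: 2.73 minutes past 4:00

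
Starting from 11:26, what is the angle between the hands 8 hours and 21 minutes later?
First find the time 8 hours and 21 minutes after 11:26.
Total minutes: 11 x 60 + 26 + 8 x 60 + 21 = 1187.
1187 mod 720 = 467 minutes = 7:47.
Now compute the angle at 7:47:
Hour hand: 7 x 30 + 47 x 0.5 = 233.5 degrees
Minute hand: 47 x 6 = 282 degrees
Difference: |233.5 - 282| = 48.5 degrees
The angle is 48.5 degrees

Final answer: 48.5 degrees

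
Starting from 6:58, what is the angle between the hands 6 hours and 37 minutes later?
First find the time 6 hours and 37 minutes after 6:58.
Total minutes: 6 x 60 + 58 + 6 x 60 + 37 = 815.
815 mod 720 = 95 minutes = 1:35.
Now compute the angle at 1:35:
Hour hand: 1 x 30 + 35 x 0.5 = 47.5 degrees
Minute hand: 35 x 6 = 210 degrees
Difference: |47.5 - 210| = 162.5 degrees
The angle is 162.5 degrees

Final answer: 162.5 degrees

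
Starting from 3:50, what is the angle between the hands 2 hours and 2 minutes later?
First find the time 2 hours and 2 minutes after 3:50.
Total minutes: 3 x 60 + 50 + 2 x 60 + 2 = 352.
352 mod 720 = 352 minutes = 5:52.
Now compute the angle at 5:52:
Hour hand: 5 x 30 + 52 x 0.5 = 176 degrees
Minute hand: 52 x 6 = 312 degrees
Difference: |176 - 312| = 136 degrees
The angle is 136 degrees

Final answer: 136 degrees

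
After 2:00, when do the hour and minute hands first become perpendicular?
At t minutes past 2:00, the hour hand is at 30 x 2 + 0.5t degrees and the minute hand is at 6t degrees.
The smaller angle between them is 90 degrees when |30H - 5.5t| = 90 or |30H - 5.5t| = 270.
With H = 2, solve 30 x 2 - 5.5t = +/- target for each target:
  t = (30 x 2 - 90) / 5.5 = -5.45 (outside (0, 60))
  t = (30 x 2 + 90) / 5.5 = 27.27
  t = (30 x 2 - 270) / 5.5 = -38.18 (outside (0, 60))
  t = (30 x 2 + 270) / 5.5 = 60 (outside (0, 60))
Valid solutions in (0, 60): {27.27} minutes.
First occurrence: t = 27.27 minutes.
The hands are at right angles at 27.27 minutes past 2:00.

Final answer: 27.27 minutes past 2:00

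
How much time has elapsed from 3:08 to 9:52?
From 3:08 to 9:52:
(9 x 60 + 52) - (3 x 60 + 8) = 592 - 188 = 404 minutes
= 6 hours and 44 minutes

Final answer: 6 hours and 44 minutes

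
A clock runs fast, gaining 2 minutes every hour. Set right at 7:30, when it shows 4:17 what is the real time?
For every 60 true minutes, the faulty clock advances 62 minutes, so 1 faulty-clock minute corresponds to 60/62 true minutes.
From 7:30 to 4:17 on the faulty dial is 527 minutes.
True elapsed: 527 x 60/62 = 510 minutes = 8 hours and 30 minutes.
True time: 7:30 + 8 hours and 30 minutes = 4:00.

Final answer: 4:00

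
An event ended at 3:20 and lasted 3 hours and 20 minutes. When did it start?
Starting time: 3:20 = 200 total minutes past 12:00
Subtracting: 3 hours and 20 minutes = 200 minutes
200 - 200 = 0 minutes
= 0 minutes past 12:00 = 12:00

Final answer: 12:00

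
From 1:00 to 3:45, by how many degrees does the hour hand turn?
The hour hand moves 0.5 degrees per minute.
Time elapsed: 3:45 - 1:00 = 165 minutes
Angular displacement: 165 x 0.5 = 82.5 degrees

Final answer: 82.5 degrees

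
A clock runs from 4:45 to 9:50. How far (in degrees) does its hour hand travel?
The hour hand moves 0.5 degrees per minute.
Time elapsed: 9:50 - 4:45 = 305 minutes
Angular displacement: 305 x 0.5 = 152.5 degrees

Final answer: 152.5 degrees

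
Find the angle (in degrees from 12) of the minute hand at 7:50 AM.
The minute hand moves 6 degrees per minute.
At 7:50: 50 x 6 = 300 degrees

Final answer: 300 degrees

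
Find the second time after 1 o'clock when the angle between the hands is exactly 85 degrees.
At t minutes past 1:00, the hour hand is at 30 x 1 + 0.5t degrees and the minute hand is at 6t degrees.
The smaller angle between them is 85 degrees when |30H - 5.5t| = 85 or |30H - 5.5t| = 275.
With H = 1, solve 30 x 1 - 5.5t = +/- target for each target:
  t = (30 x 1 - 85) / 5.5 = -10 (outside (0, 60))
  t = (30 x 1 + 85) / 5.5 = 20.91
  t = (30 x 1 - 275) / 5.5 = -44.55 (outside (0, 60))
  t = (30 x 1 + 275) / 5.5 = 55.45
Valid solutions in (0, 60): {20.91, 55.45} minutes.
The second occurrence is t = 55.45 minutes.
The hands form a 85-degree angle at 55.45 minutes past 1:00.

Final answer: 55.45 minutes past 1:00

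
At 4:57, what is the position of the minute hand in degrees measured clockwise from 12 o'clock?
The minute hand moves 6 degrees per minute.
At 4:57: 57 x 6 = 342 degrees

Final answer: 342 degrees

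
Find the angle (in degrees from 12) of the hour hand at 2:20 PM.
The hour hand moves 30 degrees per hour and 0.5 degrees per minute.
At 2:20: (2) x 30 + 20 x 0.5 = 60 + 10 = 70 degrees

Final answer: 70 degrees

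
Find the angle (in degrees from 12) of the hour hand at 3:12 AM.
The hour hand moves 30 degrees per hour and 0.5 degrees per minute.
At 3:12: (3) x 30 + 12 x 0.5 = 90 + 6 = 96 degrees

Final answer: 96 degrees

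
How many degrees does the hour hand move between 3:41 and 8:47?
The hour hand moves 0.5 degrees per minute.
Time elapsed: 8:47 - 3:41 = 306 minutes
Angular displacement: 306 x 0.5 = 153 degrees

Final answer: 153 degrees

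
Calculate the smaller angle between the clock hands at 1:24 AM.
Hour hand position: 1 x 30 + 24 x 0.5 = 42 degrees
Minute hand position: 24 x 6 = 144 degrees
Difference: |42 - 144| = 102 degrees
The angle between the hands is 102 degrees

Final answer: 102 degrees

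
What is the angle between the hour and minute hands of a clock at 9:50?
Hour hand position: 9 x 30 + 50 x 0.5 = 295 degrees
Minute hand position: 50 x 6 = 300 degrees
Difference: |295 - 300| = 5 degrees
The angle between the hands is 5 degrees

Final answer: 5 degrees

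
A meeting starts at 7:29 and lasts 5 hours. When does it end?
Starting time: 7:29
Adding 0 minutes to 29 minutes: 29 + 0 = 29 minutes
Adding 5 hours: 7 + 5 = 12
Final time: 12:29

Final answer: 12:29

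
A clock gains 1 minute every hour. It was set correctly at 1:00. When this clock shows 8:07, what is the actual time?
For every 60 true minutes, the faulty clock advances 61 minutes, so 1 faulty-clock minute corresponds to 60/61 true minutes.
From 1:00 to 8:07 on the faulty dial is 427 minutes.
True elapsed: 427 x 60/61 = 420 minutes = 7 hours.
True time: 1:00 + 7 hours = 8:00.

Final answer: 8:00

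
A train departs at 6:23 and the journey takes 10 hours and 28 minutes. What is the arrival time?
Starting time: 6:23
Adding 28 minutes to 23 minutes: 23 + 28 = 51 minutes
Adding 10 hours: 6 + 10 = 16 - 12 = 4
Final time: 4:51

Final answer: 4:51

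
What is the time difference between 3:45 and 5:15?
From 3:45 to 5:15:
(5 x 60 + 15) - (3 x 60 + 45) = 315 - 225 = 90 minutes
= 1 hour and 30 minutes

Final answer: 1 hour and 30 minutes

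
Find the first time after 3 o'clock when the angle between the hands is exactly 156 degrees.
At t minutes past 3:00, the hour hand is at 30 x 3 + 0.5t degrees and the minute hand is at 6t degrees.
The smaller angle between them is 156 degrees when |30H - 5.5t| = 156 or |30H - 5.5t| = 204.
With H = 3, solve 30 x 3 - 5.5t = +/- target for each target:
  t = (30 x 3 - 156) / 5.5 = -12 (outside (0, 60))
  t = (30 x 3 + 156) / 5.5 = 44.73
  t = (30 x 3 - 204) / 5.5 = -20.73 (outside (0, 60))
  t = (30 x 3 + 204) / 5.5 = 53.45
Valid solutions in (0, 60): {44.73, 53.45} minutes.
The first occurrence is t = 44.73 minutes.
The hands form a 156-degree angle at 44.73 minutes past 3:00.

Final answer: 44.73 minutes past 3:00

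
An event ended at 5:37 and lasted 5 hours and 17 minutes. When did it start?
Starting time: 5:37 = 337 total minutes past 12:00
Subtracting: 5 hours and 17 minutes = 317 minutes
337 - 317 = 20 minutes
= 20 minutes past 12:00 = 12:20

Final answer: 12:20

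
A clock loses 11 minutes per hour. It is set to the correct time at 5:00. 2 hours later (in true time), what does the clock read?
For every 60 true minutes, the faulty clock advances 60 - 11 = 49 minutes.
True elapsed: 2 hours = 120 minutes.
Faulty clock advances: 120 x 49/60 = 98 minutes (drift: 22 minutes behind).
Shown time: 5:00 + 98 minutes = 6:38.

Final answer: 6:38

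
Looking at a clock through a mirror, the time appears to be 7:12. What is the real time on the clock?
Reflection across the vertical (12-6) axis maps a hand at angle A degrees to (360 - A) degrees, which sends a reading of T minutes past 12:00 to (720 - T) minutes past 12:00.
Mirror reads 7:12 = 432 minutes past 12:00.
Actual time: (720 - 432) mod 720 = 288 minutes = 4:48.

Final answer: 4:48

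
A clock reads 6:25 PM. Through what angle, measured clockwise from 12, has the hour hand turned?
The hour hand moves 30 degrees per hour and 0.5 degrees per minute.
At 6:25: (6) x 30 + 25 x 0.5 = 180 + 12.5 = 192.5 degrees

Final answer: 192.5 degrees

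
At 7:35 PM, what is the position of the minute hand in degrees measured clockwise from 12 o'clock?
The minute hand moves 6 degrees per minute.
At 7:35: 35 x 6 = 210 degrees

Final answer: 210 degrees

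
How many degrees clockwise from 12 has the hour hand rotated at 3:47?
The hour hand moves 30 degrees per hour and 0.5 degrees per minute.
At 3:47: (3) x 30 + 47 x 0.5 = 90 + 23.5 = 113.5 degrees

Final answer: 113.5 degrees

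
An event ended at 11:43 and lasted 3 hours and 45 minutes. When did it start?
Starting time: 11:43 = 703 total minutes past 12:00
Subtracting: 3 hours and 45 minutes = 225 minutes
703 - 225 = 478 minutes
= 7 hours and 58 minutes past 12:00 = 7:58

Final answer: 7:58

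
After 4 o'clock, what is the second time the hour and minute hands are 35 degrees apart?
At t minutes past 4:00, the hour hand is at 30 x 4 + 0.5t degrees and the minute hand is at 6t degrees.
The smaller angle between them is 35 degrees when |30H - 5.5t| = 35 or |30H - 5.5t| = 325.
With H = 4, solve 30 x 4 - 5.5t = +/- target for each target:
  t = (30 x 4 - 35) / 5.5 = 15.45
  t = (30 x 4 + 35) / 5.5 = 28.18
  t = (30 x 4 - 325) / 5.5 = -37.27 (outside (0, 60))
  t = (30 x 4 + 325) / 5.5 = 80.91 (outside (0, 60))
Valid solutions in (0, 60): {15.45, 28.18} minutes.
The second occurrence is t = 28.18 minutes.
The hands form a 35-degree angle at 28.18 minutes past 4:00.

Final answer: 28.18 minutes past 4:00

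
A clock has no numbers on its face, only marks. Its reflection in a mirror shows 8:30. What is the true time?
Reflection across the vertical (12-6) axis maps a hand at angle A degrees to (360 - A) degrees, which sends a reading of T minutes past 12:00 to (720 - T) minutes past 12:00.
Mirror reads 8:30 = 510 minutes past 12:00.
Actual time: (720 - 510) mod 720 = 210 minutes = 3:30.

Final answer: 3:30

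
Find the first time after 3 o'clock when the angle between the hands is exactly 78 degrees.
At t minutes past 3:00, the hour hand is at 30 x 3 + 0.5t degrees and the minute hand is at 6t degrees.
The smaller angle between them is 78 degrees when |30H - 5.5t| = 78 or |30H - 5.5t| = 282.
With H = 3, solve 30 x 3 - 5.5t = +/- target for each target:
  t = (30 x 3 - 78) / 5.5 = 2.18
  t = (30 x 3 + 78) / 5.5 = 30.55
  t = (30 x 3 - 282) / 5.5 = -34.91 (outside (0, 60))
  t = (30 x 3 + 282) / 5.5 = 67.64 (outside (0, 60))
Valid solutions in (0, 60): {2.18, 30.55} minutes.
The first occurrence is t = 2.18 minutes.
The hands form a 78-degree angle at 2.18 minutes past 3:00.

Final answer: 2.18 minutes past 3:00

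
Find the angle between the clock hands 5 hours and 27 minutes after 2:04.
First find the time 5 hours and 27 minutes after 2:04.
Total minutes: 2 x 60 + 4 + 5 x 60 + 27 = 451.
451 mod 720 = 451 minutes = 7:31.
Now compute the angle at 7:31:
Hour hand: 7 x 30 + 31 x 0.5 = 225.5 degrees
Minute hand: 31 x 6 = 186 degrees
Difference: |225.5 - 186| = 39.5 degrees
The angle is 39.5 degrees

Final answer: 39.5 degrees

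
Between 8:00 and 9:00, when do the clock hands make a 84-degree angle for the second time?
At t minutes past 8:00, the hour hand is at 30 x 8 + 0.5t degrees and the minute hand is at 6t degrees.
The smaller angle between them is 84 degrees when |30H - 5.5t| = 84 or |30H - 5.5t| = 276.
With H = 8, solve 30 x 8 - 5.5t = +/- target for each target:
  t = (30 x 8 - 84) / 5.5 = 28.36
  t = (30 x 8 + 84) / 5.5 = 58.91
  t = (30 x 8 - 276) / 5.5 = -6.55 (outside (0, 60))
  t = (30 x 8 + 276) / 5.5 = 93.82 (outside (0, 60))
Valid solutions in (0, 60): {28.36, 58.91} minutes.
The second occurrence is t = 58.91 minutes.
The hands form a 84-degree angle at 58.91 minutes past 8:00.

Final answer: 58.91 minutes past 8:00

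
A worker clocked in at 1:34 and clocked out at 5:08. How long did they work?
From 1:34 to 5:08:
(5 x 60 + 8) - (1 x 60 + 34) = 308 - 94 = 214 minutes
= 3 hours and 34 minutes

Final answer: 3 hours and 34 minutes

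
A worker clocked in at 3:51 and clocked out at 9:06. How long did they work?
From 3:51 to 9:06:
(9 x 60 + 6) - (3 x 60 + 51) = 546 - 231 = 315 minutes
= 5 hours and 15 minutes

Final answer: 5 hours and 15 minutes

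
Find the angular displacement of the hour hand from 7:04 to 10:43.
The hour hand moves 0.5 degrees per minute.
Time elapsed: 10:43 - 7:04 = 219 minutes
Angular displacement: 219 x 0.5 = 109.5 degrees

Final answer: 109.5 degrees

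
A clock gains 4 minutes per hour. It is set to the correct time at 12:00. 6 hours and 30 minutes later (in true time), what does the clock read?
For every 60 true minutes, the faulty clock advances 60 + 4 = 64 minutes.
True elapsed: 6 hours and 30 minutes = 390 minutes.
Faulty clock advances: 390 x 64/60 = 416 minutes (drift: 26 minutes ahead).
Shown time: 12:00 + 416 minutes = 6:56.

Final answer: 6:56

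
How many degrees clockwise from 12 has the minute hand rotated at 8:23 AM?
The minute hand moves 6 degrees per minute.
At 8:23: 23 x 6 = 138 degrees

Final answer: 138 degrees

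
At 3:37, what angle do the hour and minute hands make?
Hour hand position: 3 x 30 + 37 x 0.5 = 108.5 degrees
Minute hand position: 37 x 6 = 222 degrees
Difference: |108.5 - 222| = 113.5 degrees
The angle between the hands is 113.5 degrees

Final answer: 113.5 degrees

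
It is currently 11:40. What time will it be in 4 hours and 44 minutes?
Starting time: 11:40
Adding 44 minutes to 40 minutes: 40 + 44 = 84 minutes = 1 hour and 24 minutes
Adding 4 hours: 11 + 4 + 1 (carry) = 16 - 12 = 4
Final time: 4:24

Final answer: 4:24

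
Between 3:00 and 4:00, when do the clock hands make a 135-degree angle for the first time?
At t minutes past 3:00, the hour hand is at 30 x 3 + 0.5t degrees and the minute hand is at 6t degrees.
The smaller angle between them is 135 degrees when |30H - 5.5t| = 135 or |30H - 5.5t| = 225.
With H = 3, solve 30 x 3 - 5.5t = +/- target for each target:
  t = (30 x 3 - 135) / 5.5 = -8.18 (outside (0, 60))
  t = (30 x 3 + 135) / 5.5 = 40.91
  t = (30 x 3 - 225) / 5.5 = -24.55 (outside (0, 60))
  t = (30 x 3 + 225) / 5.5 = 57.27
Valid solutions in (0, 60): {40.91, 57.27} minutes.
The first occurrence is t = 40.91 minutes.
The hands form a 135-degree angle at 40.91 minutes past 3:00.

Final answer: 40.91 minutes past 3:00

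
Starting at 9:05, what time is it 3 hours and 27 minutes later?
Starting time: 9:05
Adding 27 minutes to 5 minutes: 5 + 27 = 32 minutes
Adding 3 hours: 9 + 3 = 12
Final time: 12:32

Final answer: 12:32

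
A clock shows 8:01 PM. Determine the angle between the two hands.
Hour hand position: 8 x 30 + 1 x 0.5 = 240.5 degrees
Minute hand position: 1 x 6 = 6 degrees
Difference: |240.5 - 6| = 234.5 degrees
Since 234.5 > 180, the smaller angle is 360 - 234.5 = 125.5 degrees

Final answer: 125.5 degrees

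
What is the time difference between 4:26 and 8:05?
From 4:26 to 8:05:
(8 x 60 + 5) - (4 x 60 + 26) = 485 - 266 = 219 minutes
= 3 hours and 39 minutes

Final answer: 3 hours and 39 minutes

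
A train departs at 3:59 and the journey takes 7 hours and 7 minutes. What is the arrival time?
Starting time: 3:59
Adding 7 minutes to 59 minutes: 59 + 7 = 66 minutes = 1 hour and 6 minutes
Adding 7 hours: 3 + 7 + 1 (carry) = 11
Final time: 11:06

Final answer: 11:06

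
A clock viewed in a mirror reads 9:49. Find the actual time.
Reflection across the vertical (12-6) axis maps a hand at angle A degrees to (360 - A) degrees, which sends a reading of T minutes past 12:00 to (720 - T) minutes past 12:00.
Mirror reads 9:49 = 589 minutes past 12:00.
Actual time: (720 - 589) mod 720 = 131 minutes = 2:11.

Final answer: 2:11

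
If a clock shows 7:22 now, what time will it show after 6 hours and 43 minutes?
Starting time: 7:22
Adding 43 minutes to 22 minutes: 22 + 43 = 65 minutes = 1 hour and 5 minutes
Adding 6 hours: 7 + 6 + 1 (carry) = 14 - 12 = 2
Final time: 2:05

Final answer: 2:05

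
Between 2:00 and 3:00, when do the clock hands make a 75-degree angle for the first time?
At t minutes past 2:00, the hour hand is at 30 x 2 + 0.5t degrees and the minute hand is at 6t degrees.
The smaller angle between them is 75 degrees when |30H - 5.5t| = 75 or |30H - 5.5t| = 285.
With H = 2, solve 30 x 2 - 5.5t = +/- target for each target:
  t = (30 x 2 - 75) / 5.5 = -2.73 (outside (0, 60))
  t = (30 x 2 + 75) / 5.5 = 24.55
  t = (30 x 2 - 285) / 5.5 = -40.91 (outside (0, 60))
  t = (30 x 2 + 285) / 5.5 = 62.73 (outside (0, 60))
Valid solutions in (0, 60): {24.55} minutes.
The first occurrence is t = 24.55 minutes.
The hands form a 75-degree angle at 24.55 minutes past 2:00.

Final answer: 24.55 minutes past 2:00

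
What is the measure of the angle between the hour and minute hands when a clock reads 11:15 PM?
Hour hand position: 11 x 30 + 15 x 0.5 = 337.5 degrees
Minute hand position: 15 x 6 = 90 degrees
Difference: |337.5 - 90| = 247.5 degrees
Since 247.5 > 180, the smaller angle is 360 - 247.5 = 112.5 degrees

Final answer: 112.5 degrees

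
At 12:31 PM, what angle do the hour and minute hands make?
Hour hand position: 0 x 30 + 31 x 0.5 = 15.5 degrees
Minute hand position: 31 x 6 = 186 degrees
Difference: |15.5 - 186| = 170.5 degrees
The angle between the hands is 170.5 degrees

Final answer: 170.5 degrees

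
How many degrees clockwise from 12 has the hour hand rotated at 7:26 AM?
The hour hand moves 30 degrees per hour and 0.5 degrees per minute.
At 7:26: (7) x 30 + 26 x 0.5 = 210 + 13 = 223 degrees

Final answer: 223 degrees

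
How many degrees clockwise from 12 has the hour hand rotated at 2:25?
The hour hand moves 30 degrees per hour and 0.5 degrees per minute.
At 2:25: (2) x 30 + 25 x 0.5 = 60 + 12.5 = 72.5 degrees

Final answer: 72.5 degrees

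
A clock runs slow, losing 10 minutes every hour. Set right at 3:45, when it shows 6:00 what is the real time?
For every 60 true minutes, the faulty clock advances 50 minutes, so 1 faulty-clock minute corresponds to 60/50 true minutes.
From 3:45 to 6:00 on the faulty dial is 135 minutes.
True elapsed: 135 x 60/50 = 162 minutes = 2 hours and 42 minutes.
True time: 3:45 + 2 hours and 42 minutes = 6:27.

Final answer: 6:27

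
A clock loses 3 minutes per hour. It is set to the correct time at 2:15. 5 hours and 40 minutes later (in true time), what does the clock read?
For every 60 true minutes, the faulty clock advances 60 - 3 = 57 minutes.
True elapsed: 5 hours and 40 minutes = 340 minutes.
Faulty clock advances: 340 x 57/60 = 323 minutes (drift: 17 minutes behind).
Shown time: 2:15 + 323 minutes = 7:38.

Final answer: 7:38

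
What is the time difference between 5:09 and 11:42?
From 5:09 to 11:42:
(11 x 60 + 42) - (5 x 60 + 9) = 702 - 309 = 393 minutes
= 6 hours and 33 minutes

Final answer: 6 hours and 33 minutes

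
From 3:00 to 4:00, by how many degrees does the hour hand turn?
The hour hand moves 0.5 degrees per minute.
Time elapsed: 4:00 - 3:00 = 60 minutes
Angular displacement: 60 x 0.5 = 30 degrees

Final answer: 30 degrees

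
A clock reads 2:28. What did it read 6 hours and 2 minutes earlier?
Starting time: 2:28 = 148 total minutes past 12:00
Subtracting: 6 hours and 2 minutes = 362 minutes
148 - 362 = -214 (negative, add 12 hours = 720) = 506 minutes
= 8 hours and 26 minutes past 12:00 = 8:26

Final answer: 8:26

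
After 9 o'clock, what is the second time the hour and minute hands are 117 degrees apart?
At t minutes past 9:00, the hour hand is at 30 x 9 + 0.5t degrees and the minute hand is at 6t degrees.
The smaller angle between them is 117 degrees when |30H - 5.5t| = 117 or |30H - 5.5t| = 243.
With H = 9, solve 30 x 9 - 5.5t = +/- target for each target:
  t = (30 x 9 - 117) / 5.5 = 27.82
  t = (30 x 9 + 117) / 5.5 = 70.36 (outside (0, 60))
  t = (30 x 9 - 243) / 5.5 = 4.91
  t = (30 x 9 + 243) / 5.5 = 93.27 (outside (0, 60))
Valid solutions in (0, 60): {4.91, 27.82} minutes.
The second occurrence is t = 27.82 minutes.
The hands form a 117-degree angle at 27.82 minutes past 9:00.

Final answer: 27.82 minutes past 9:00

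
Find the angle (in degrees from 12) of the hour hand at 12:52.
The hour hand moves 30 degrees per hour and 0.5 degrees per minute.
At 12:52: (0) x 30 + 52 x 0.5 = 0 + 26 = 26 degrees

Final answer: 26 degrees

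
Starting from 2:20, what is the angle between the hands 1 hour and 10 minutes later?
First find the time 1 hour and 10 minutes after 2:20.
Total minutes: 2 x 60 + 20 + 1 x 60 + 10 = 210.
210 mod 720 = 210 minutes = 3:30.
Now compute the angle at 3:30:
Hour hand: 3 x 30 + 30 x 0.5 = 105 degrees
Minute hand: 30 x 6 = 180 degrees
Difference: |105 - 180| = 75 degrees
The angle is 75 degrees

Final answer: 75 degrees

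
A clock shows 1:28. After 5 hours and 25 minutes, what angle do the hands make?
First find the time 5 hours and 25 minutes after 1:28.
Total minutes: 1 x 60 + 28 + 5 x 60 + 25 = 413.
413 mod 720 = 413 minutes = 6:53.
Now compute the angle at 6:53:
Hour hand: 6 x 30 + 53 x 0.5 = 206.5 degrees
Minute hand: 53 x 6 = 318 degrees
Difference: |206.5 - 318| = 111.5 degrees
The angle is 111.5 degrees

Final answer: 111.5 degrees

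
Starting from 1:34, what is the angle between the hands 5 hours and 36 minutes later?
First find the time 5 hours and 36 minutes after 1:34.
Total minutes: 1 x 60 + 34 + 5 x 60 + 36 = 430.
430 mod 720 = 430 minutes = 7:10.
Now compute the angle at 7:10:
Hour hand: 7 x 30 + 10 x 0.5 = 215 degrees
Minute hand: 10 x 6 = 60 degrees
Difference: |215 - 60| = 155 degrees
The angle is 155 degrees

Final answer: 155 degrees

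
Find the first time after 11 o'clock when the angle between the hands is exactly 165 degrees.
At t minutes past 11:00, the hour hand is at 30 x 11 + 0.5t degrees and the minute hand is at 6t degrees.
The smaller angle between them is 165 degrees when |30H - 5.5t| = 165 or |30H - 5.5t| = 195.
With H = 11, solve 30 x 11 - 5.5t = +/- target for each target:
  t = (30 x 11 - 165) / 5.5 = 30
  t = (30 x 11 + 165) / 5.5 = 90 (outside (0, 60))
  t = (30 x 11 - 195) / 5.5 = 24.55
  t = (30 x 11 + 195) / 5.5 = 95.45 (outside (0, 60))
Valid solutions in (0, 60): {24.55, 30} minutes.
The first occurrence is t = 24.55 minutes.
The hands form a 165-degree angle at 24.55 minutes past 11:00.

Final answer: 24.55 minutes past 11:00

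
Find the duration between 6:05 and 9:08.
From 6:05 to 9:08:
(9 x 60 + 8) - (6 x 60 + 5) = 548 - 365 = 183 minutes
= 3 hours and 3 minutes

Final answer: 3 hours and 3 minutes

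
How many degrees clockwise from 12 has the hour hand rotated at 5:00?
The hour hand moves 30 degrees per hour and 0.5 degrees per minute.
At 5:00: (5) x 30 + 0 x 0.5 = 150 + 0 = 150 degrees

Final answer: 150 degrees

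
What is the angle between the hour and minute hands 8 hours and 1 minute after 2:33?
First find the time 8 hours and 1 minute after 2:33.
Total minutes: 2 x 60 + 33 + 8 x 60 + 1 = 634.
634 mod 720 = 634 minutes = 10:34.
Now compute the angle at 10:34:
Hour hand: 10 x 30 + 34 x 0.5 = 317 degrees
Minute hand: 34 x 6 = 204 degrees
Difference: |317 - 204| = 113 degrees
The angle is 113 degrees

Final answer: 113 degrees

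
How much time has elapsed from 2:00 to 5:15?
From 2:00 to 5:15:
(5 x 60 + 15) - (2 x 60 + 0) = 315 - 120 = 195 minutes
= 3 hours and 15 minutes

Final answer: 3 hours and 15 minutes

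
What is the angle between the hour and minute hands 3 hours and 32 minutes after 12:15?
First find the time 3 hours and 32 minutes after 12:15.
Total minutes: 12 x 60 + 15 + 3 x 60 + 32 = 947.
947 mod 720 = 227 minutes = 3:47.
Now compute the angle at 3:47:
Hour hand: 3 x 30 + 47 x 0.5 = 113.5 degrees
Minute hand: 47 x 6 = 282 degrees
Difference: |113.5 - 282| = 168.5 degrees
The angle is 168.5 degrees

Final answer: 168.5 degrees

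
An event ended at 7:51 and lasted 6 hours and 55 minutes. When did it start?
Starting time: 7:51 = 471 total minutes past 12:00
Subtracting: 6 hours and 55 minutes = 415 minutes
471 - 415 = 56 minutes
= 56 minutes past 12:00 = 12:56

Final answer: 12:56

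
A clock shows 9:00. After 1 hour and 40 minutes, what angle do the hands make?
First find the time 1 hour and 40 minutes after 9:00.
Total minutes: 9 x 60 + 0 + 1 x 60 + 40 = 640.
640 mod 720 = 640 minutes = 10:40.
Now compute the angle at 10:40:
Hour hand: 10 x 30 + 40 x 0.5 = 320 degrees
Minute hand: 40 x 6 = 240 degrees
Difference: |320 - 240| = 80 degrees
The angle is 80 degrees

Final answer: 80 degrees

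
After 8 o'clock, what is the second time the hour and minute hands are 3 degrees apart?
At t minutes past 8:00, the hour hand is at 30 x 8 + 0.5t degrees and the minute hand is at 6t degrees.
The smaller angle between them is 3 degrees when |30H - 5.5t| = 3 or |30H - 5.5t| = 357.
With H = 8, solve 30 x 8 - 5.5t = +/- target for each target:
  t = (30 x 8 - 3) / 5.5 = 43.09
  t = (30 x 8 + 3) / 5.5 = 44.18
  t = (30 x 8 - 357) / 5.5 = -21.27 (outside (0, 60))
  t = (30 x 8 + 357) / 5.5 = 108.55 (outside (0, 60))
Valid solutions in (0, 60): {43.09, 44.18} minutes.
The second occurrence is t = 44.18 minutes.
The hands form a 3-degree angle at 44.18 minutes past 8:00.

Final answer: 44.18 minutes past 8:00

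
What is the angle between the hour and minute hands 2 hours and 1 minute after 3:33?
First find the time 2 hours and 1 minute after 3:33.
Total minutes: 3 x 60 + 33 + 2 x 60 + 1 = 334.
334 mod 720 = 334 minutes = 5:34.
Now compute the angle at 5:34:
Hour hand: 5 x 30 + 34 x 0.5 = 167 degrees
Minute hand: 34 x 6 = 204 degrees
Difference: |167 - 204| = 37 degrees
The angle is 37 degrees

Final answer: 37 degrees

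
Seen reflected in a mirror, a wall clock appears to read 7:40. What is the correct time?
Reflection across the vertical (12-6) axis maps a hand at angle A degrees to (360 - A) degrees, which sends a reading of T minutes past 12:00 to (720 - T) minutes past 12:00.
Mirror reads 7:40 = 460 minutes past 12:00.
Actual time: (720 - 460) mod 720 = 260 minutes = 4:20.

Final answer: 4:20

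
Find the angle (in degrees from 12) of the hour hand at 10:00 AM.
The hour hand moves 30 degrees per hour and 0.5 degrees per minute.
At 10:00: (10) x 30 + 0 x 0.5 = 300 + 0 = 300 degrees

Final answer: 300 degrees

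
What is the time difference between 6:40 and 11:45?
From 6:40 to 11:45:
(11 x 60 + 45) - (6 x 60 + 40) = 705 - 400 = 305 minutes
= 5 hours and 5 minutes

Final answer: 5 hours and 5 minutes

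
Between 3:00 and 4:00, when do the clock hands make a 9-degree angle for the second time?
At t minutes past 3:00, the hour hand is at 30 x 3 + 0.5t degrees and the minute hand is at 6t degrees.
The smaller angle between them is 9 degrees when |30H - 5.5t| = 9 or |30H - 5.5t| = 351.
With H = 3, solve 30 x 3 - 5.5t = +/- target for each target:
  t = (30 x 3 - 9) / 5.5 = 14.73
  t = (30 x 3 + 9) / 5.5 = 18
  t = (30 x 3 - 351) / 5.5 = -47.45 (outside (0, 60))
  t = (30 x 3 + 351) / 5.5 = 80.18 (outside (0, 60))
Valid solutions in (0, 60): {14.73, 18} minutes.
The second occurrence is t = 18 minutes.
The hands form a 9-degree angle at 18 minutes past 3:00.

Final answer: 18 minutes past 3:00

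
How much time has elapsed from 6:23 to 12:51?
From 6:23 to 12:51:
(12 x 60 + 51) - (6 x 60 + 23) = 771 - 383 = 388 minutes
= 6 hours and 28 minutes

Final answer: 6 hours and 28 minutes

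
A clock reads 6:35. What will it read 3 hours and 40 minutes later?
Starting time: 6:35
Adding 40 minutes to 35 minutes: 35 + 40 = 75 minutes = 1 hour and 15 minutes
Adding 3 hours: 6 + 3 + 1 (carry) = 10
Final time: 10:15

Final answer: 10:15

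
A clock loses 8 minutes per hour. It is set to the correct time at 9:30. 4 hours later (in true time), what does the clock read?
For every 60 true minutes, the faulty clock advances 60 - 8 = 52 minutes.
True elapsed: 4 hours = 240 minutes.
Faulty clock advances: 240 x 52/60 = 208 minutes (drift: 32 minutes behind).
Shown time: 9:30 + 208 minutes = 12:58.

Final answer: 12:58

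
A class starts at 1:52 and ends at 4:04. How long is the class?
From 1:52 to 4:04:
(4 x 60 + 4) - (1 x 60 + 52) = 244 - 112 = 132 minutes
= 2 hours and 12 minutes

Final answer: 2 hours and 12 minutes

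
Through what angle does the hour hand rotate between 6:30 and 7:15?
The hour hand moves 0.5 degrees per minute.
Time elapsed: 7:15 - 6:30 = 45 minutes
Angular displacement: 45 x 0.5 = 22.5 degrees

Final answer: 22.5 degrees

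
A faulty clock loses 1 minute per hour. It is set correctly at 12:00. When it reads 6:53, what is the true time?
For every 60 true minutes, the faulty clock advances 59 minutes, so 1 faulty-clock minute corresponds to 60/59 true minutes.
From 12:00 to 6:53 on the faulty dial is 413 minutes.
True elapsed: 413 x 60/59 = 420 minutes = 7 hours.
True time: 12:00 + 7 hours = 7:00.

Final answer: 7:00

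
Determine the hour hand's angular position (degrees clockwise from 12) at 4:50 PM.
The hour hand moves 30 degrees per hour and 0.5 degrees per minute.
At 4:50: (4) x 30 + 50 x 0.5 = 120 + 25 = 145 degrees

Final answer: 145 degrees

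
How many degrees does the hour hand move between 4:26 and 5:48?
The hour hand moves 0.5 degrees per minute.
Time elapsed: 5:48 - 4:26 = 82 minutes
Angular displacement: 82 x 0.5 = 41 degrees

Final answer: 41 degrees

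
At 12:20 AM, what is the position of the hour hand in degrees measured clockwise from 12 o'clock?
The hour hand moves 30 degrees per hour and 0.5 degrees per minute.
At 12:20: (0) x 30 + 20 x 0.5 = 0 + 10 = 10 degrees

Final answer: 10 degrees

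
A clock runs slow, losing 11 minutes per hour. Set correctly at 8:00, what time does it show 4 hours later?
For every 60 true minutes, the faulty clock advances 60 - 11 = 49 minutes.
True elapsed: 4 hours = 240 minutes.
Faulty clock advances: 240 x 49/60 = 196 minutes (drift: 44 minutes behind).
Shown time: 8:00 + 196 minutes = 11:16.

Final answer: 11:16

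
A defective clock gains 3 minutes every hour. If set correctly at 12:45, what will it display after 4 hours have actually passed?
For every 60 true minutes, the faulty clock advances 60 + 3 = 63 minutes.
True elapsed: 4 hours = 240 minutes.
Faulty clock advances: 240 x 63/60 = 252 minutes (drift: 12 minutes ahead).
Shown time: 12:45 + 252 minutes = 4:57.

Final answer: 4:57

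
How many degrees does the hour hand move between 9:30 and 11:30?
The hour hand moves 0.5 degrees per minute.
Time elapsed: 11:30 - 9:30 = 120 minutes
Angular displacement: 120 x 0.5 = 60 degrees

Final answer: 60 degrees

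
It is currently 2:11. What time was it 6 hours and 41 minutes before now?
Starting time: 2:11 = 131 total minutes past 12:00
Subtracting: 6 hours and 41 minutes = 401 minutes
131 - 401 = -270 (negative, add 12 hours = 720) = 450 minutes
= 7 hours and 30 minutes past 12:00 = 7:30

Final answer: 7:30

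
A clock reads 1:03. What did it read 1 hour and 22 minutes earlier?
Starting time: 1:03 = 63 total minutes past 12:00
Subtracting: 1 hour and 22 minutes = 82 minutes
63 - 82 = -19 (negative, add 12 hours = 720) = 701 minutes
= 11 hours and 41 minutes past 12:00 = 11:41

Final answer: 11:41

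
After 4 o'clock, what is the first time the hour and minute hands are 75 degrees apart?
At t minutes past 4:00, the hour hand is at 30 x 4 + 0.5t degrees and the minute hand is at 6t degrees.
The smaller angle between them is 75 degrees when |30H - 5.5t| = 75 or |30H - 5.5t| = 285.
With H = 4, solve 30 x 4 - 5.5t = +/- target for each target:
  t = (30 x 4 - 75) / 5.5 = 8.18
  t = (30 x 4 + 75) / 5.5 = 35.45
  t = (30 x 4 - 285) / 5.5 = -30 (outside (0, 60))
  t = (30 x 4 + 285) / 5.5 = 73.64 (outside (0, 60))
Valid solutions in (0, 60): {8.18, 35.45} minutes.
The first occurrence is t = 8.18 minutes.
The hands form a 75-degree angle at 8.18 minutes past 4:00.

Final answer: 8.18 minutes past 4:00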